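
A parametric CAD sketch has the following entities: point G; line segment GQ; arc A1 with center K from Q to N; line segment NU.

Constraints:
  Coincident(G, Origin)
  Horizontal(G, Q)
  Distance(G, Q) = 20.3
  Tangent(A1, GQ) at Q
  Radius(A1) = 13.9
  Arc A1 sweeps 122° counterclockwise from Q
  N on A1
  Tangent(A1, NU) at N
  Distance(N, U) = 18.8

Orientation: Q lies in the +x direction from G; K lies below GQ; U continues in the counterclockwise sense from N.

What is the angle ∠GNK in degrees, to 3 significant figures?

79.8°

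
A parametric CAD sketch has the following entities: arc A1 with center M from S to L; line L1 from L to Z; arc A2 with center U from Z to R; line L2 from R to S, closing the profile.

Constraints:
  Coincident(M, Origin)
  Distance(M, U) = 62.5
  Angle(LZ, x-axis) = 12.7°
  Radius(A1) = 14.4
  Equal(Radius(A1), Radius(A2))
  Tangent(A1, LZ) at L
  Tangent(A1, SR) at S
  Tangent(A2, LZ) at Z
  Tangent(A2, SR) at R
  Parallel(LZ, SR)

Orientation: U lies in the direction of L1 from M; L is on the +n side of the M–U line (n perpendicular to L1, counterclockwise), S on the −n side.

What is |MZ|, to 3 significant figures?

64.1

Tangency of A1 to both parallel lines with radius 14.4 puts L and S at M ± 14.4·n: L = (-3.17, 14.0), S = (3.17, -14.0). Equal radii place Z and R the same way about U: Z = U + 14.4·n = (57.8, 27.8), R = U − 14.4·n = (64.1, -0.307). Then |MZ| = |Z − M| = 64.1.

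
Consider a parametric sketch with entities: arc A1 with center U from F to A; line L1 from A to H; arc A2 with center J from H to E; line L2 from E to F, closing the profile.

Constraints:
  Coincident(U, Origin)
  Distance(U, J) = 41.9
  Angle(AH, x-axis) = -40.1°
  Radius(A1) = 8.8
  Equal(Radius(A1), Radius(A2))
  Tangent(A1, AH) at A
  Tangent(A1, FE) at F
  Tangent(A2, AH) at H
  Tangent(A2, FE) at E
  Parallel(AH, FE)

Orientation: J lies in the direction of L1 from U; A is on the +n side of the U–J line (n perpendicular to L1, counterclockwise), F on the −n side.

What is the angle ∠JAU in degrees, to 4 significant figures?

78.14°

U is at the origin and J lies 41.9 along u from U, so J = 41.9·u = (32.05, -26.99). Tangency of A1 to both parallel lines with radius 8.8 puts A and F at U ± 8.8·n: A = (5.668, 6.731), F = (-5.668, -6.731). Then cos ∠JAU = AJ·AU / (|AJ||AU|), giving 78.14°.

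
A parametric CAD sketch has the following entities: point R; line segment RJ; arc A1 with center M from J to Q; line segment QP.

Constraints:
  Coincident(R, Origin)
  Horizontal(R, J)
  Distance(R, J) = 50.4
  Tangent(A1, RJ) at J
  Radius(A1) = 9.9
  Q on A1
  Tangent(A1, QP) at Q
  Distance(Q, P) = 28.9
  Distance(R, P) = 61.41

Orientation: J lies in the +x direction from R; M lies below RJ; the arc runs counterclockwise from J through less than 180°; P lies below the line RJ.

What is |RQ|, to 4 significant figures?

42.39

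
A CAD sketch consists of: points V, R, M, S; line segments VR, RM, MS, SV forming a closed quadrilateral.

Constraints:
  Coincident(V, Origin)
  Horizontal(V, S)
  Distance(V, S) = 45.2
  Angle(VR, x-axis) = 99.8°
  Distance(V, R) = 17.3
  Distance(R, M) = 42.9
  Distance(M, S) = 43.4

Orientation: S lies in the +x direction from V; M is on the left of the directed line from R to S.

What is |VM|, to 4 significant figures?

52.57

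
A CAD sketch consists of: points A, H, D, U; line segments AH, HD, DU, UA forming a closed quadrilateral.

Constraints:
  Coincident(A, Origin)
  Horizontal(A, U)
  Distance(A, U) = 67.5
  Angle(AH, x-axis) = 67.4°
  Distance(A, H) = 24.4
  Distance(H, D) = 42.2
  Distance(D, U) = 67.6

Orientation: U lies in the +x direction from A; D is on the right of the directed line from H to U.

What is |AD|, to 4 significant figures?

19.32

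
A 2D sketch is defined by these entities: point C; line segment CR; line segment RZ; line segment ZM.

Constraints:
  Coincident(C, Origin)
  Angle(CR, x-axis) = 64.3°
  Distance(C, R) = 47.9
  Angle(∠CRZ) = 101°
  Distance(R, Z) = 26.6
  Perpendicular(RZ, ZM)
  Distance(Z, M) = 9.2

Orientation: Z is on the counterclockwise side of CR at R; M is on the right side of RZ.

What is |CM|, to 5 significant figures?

66.618

∠CRZ = 101.0°, so RZ runs at 64.3° + (180° − 101.0°) = 143.30° from the x-axis; with |RZ| = 26.6, Z = R + 26.6·(cos 143.30°, sin 143.30°) = (-0.55496, 59.058). RZ is perpendicular to ZM; with |ZM| = 9.2 on the right of RZ, M = Z + 9.2·(0.59763, 0.80178) = (4.9432, 66.435). Then |CM| = |M − C| = 66.618.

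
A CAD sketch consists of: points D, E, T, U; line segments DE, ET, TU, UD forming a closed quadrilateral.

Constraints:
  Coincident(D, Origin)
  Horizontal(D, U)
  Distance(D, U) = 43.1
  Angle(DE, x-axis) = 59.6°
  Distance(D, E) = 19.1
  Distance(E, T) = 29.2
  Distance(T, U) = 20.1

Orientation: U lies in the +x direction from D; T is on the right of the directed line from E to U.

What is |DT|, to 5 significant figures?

26.265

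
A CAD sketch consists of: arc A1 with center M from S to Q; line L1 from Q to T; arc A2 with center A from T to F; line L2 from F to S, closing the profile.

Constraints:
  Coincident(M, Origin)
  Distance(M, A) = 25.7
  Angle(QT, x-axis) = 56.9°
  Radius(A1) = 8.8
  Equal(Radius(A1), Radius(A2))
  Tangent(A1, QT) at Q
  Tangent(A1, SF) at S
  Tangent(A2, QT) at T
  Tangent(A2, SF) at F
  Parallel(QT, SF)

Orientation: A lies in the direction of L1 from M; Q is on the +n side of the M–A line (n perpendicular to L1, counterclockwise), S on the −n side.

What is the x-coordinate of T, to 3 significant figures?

6.66

The slot axis is L1's direction at 56.9°, so u = (cos 56.9°, sin 56.9°) = (0.546, 0.838) and n = (−sin 56.9°, cos 56.9°) = (-0.838, 0.546). M is at the origin and A lies 25.7 along u from M, so A = 25.7·u = (14.0, 21.5). Tangency of A1 to both parallel lines with radius 8.8 puts Q and S at M ± 8.8·n: Q = (-7.37, 4.81), S = (7.37, -4.81). Equal radii place T and F the same way about A: T = A + 8.8·n = (6.66, 26.3), F = A − 8.8·n = (21.4, 16.7). So T.x = 6.66.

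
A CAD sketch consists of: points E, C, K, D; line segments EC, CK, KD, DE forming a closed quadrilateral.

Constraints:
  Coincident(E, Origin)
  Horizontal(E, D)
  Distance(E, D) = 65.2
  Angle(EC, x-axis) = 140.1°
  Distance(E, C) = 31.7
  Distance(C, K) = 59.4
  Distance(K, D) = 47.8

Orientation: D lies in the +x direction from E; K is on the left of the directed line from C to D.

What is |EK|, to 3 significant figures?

48.5

Checks: |CK| = 59.40 ✓; |KD| = 47.80 ✓.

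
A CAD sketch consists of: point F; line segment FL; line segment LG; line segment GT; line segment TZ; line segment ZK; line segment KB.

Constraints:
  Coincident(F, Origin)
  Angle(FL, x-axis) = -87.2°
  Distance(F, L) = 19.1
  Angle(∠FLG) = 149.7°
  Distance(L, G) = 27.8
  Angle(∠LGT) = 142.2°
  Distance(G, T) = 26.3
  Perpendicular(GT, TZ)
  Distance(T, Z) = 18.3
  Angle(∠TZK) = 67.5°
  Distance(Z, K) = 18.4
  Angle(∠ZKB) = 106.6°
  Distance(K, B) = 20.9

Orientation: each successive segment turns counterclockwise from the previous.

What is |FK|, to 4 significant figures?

45.01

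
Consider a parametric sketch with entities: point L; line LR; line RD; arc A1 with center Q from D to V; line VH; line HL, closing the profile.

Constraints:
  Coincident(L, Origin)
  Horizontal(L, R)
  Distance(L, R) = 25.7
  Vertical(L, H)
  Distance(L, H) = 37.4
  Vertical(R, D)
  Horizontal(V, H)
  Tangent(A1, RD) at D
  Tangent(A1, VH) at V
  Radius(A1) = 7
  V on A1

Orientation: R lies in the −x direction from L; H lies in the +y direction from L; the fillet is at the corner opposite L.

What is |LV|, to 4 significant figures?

41.81

L is at the origin; LR is horizontal with |LR| = 25.7 and R on the −x side, so R = (-25.70, 0.000). LH is vertical with |LH| = 37.4 and H on the +y side, so H = (0.000, 37.40). The virtual corner opposite L is at (-25.70, 37.40). Tangency of A1 to RD means the radius QD is perpendicular to RD and the tangent condition forces QV to be normal to VH, with radius 7.0, so the center Q sits 7.0 in from both sides at Q = (-18.70, 30.40). That places the tangent points at D = (-25.70, 30.40) on RD and V = (-18.70, 37.40) on VH. Then |LV| = |V − L| = 41.81.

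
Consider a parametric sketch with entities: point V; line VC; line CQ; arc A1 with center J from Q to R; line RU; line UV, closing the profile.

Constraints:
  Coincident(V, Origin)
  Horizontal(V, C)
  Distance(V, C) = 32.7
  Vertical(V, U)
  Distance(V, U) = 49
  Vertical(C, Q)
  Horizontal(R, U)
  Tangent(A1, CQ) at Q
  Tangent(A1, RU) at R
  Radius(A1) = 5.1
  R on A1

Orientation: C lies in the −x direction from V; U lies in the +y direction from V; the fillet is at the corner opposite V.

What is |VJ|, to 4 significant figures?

51.86

V and U share the same x with |VU| = 49.0 and U on the +y side, so U = (0.000, 49.00). The virtual corner opposite V is at (-32.70, 49.00). Since A1 is tangent to CQ there, JQ ⟂ CQ and tangency of A1 to RU means the radius JR is perpendicular to RU, with radius 5.1, so the center J sits 5.1 in from both sides at J = (-27.60, 43.90). Then |VJ| = |J − V| = 51.86.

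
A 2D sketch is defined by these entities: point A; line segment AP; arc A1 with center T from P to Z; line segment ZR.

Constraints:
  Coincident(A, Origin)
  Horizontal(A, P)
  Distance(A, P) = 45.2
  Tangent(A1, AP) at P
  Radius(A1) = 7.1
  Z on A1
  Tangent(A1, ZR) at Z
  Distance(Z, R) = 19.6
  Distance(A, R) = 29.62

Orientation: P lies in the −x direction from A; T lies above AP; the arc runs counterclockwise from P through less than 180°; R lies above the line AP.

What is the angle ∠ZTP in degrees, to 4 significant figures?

41.07°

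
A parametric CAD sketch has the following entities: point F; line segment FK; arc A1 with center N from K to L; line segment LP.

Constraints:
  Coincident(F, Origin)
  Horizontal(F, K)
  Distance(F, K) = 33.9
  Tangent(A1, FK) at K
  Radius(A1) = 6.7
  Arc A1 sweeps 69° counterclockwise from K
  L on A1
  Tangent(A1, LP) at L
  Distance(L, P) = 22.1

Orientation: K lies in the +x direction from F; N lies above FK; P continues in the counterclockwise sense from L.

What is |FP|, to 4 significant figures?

54.15

F is at the origin; F and K share the same y with |FK| = 33.9 and K on the +x side, so K = (33.90, 0.000). Since A1 is tangent to FK there, NK ⟂ FK, so N = K + (0, 6.7) = (33.90, 6.700). On A1, K sits at bearing -90° from N; a 69° counterclockwise sweep puts L at bearing -21°, so L = N + 6.7·(cos -21°, sin -21°) = (40.15, 4.299). A1 meets LP tangentially, so NL is at right angles to LP, so LP runs along (−sin -21°, cos -21°); with |LP| = 22.1, P = (48.07, 24.93). Then |FP| = |P − F| = 54.15.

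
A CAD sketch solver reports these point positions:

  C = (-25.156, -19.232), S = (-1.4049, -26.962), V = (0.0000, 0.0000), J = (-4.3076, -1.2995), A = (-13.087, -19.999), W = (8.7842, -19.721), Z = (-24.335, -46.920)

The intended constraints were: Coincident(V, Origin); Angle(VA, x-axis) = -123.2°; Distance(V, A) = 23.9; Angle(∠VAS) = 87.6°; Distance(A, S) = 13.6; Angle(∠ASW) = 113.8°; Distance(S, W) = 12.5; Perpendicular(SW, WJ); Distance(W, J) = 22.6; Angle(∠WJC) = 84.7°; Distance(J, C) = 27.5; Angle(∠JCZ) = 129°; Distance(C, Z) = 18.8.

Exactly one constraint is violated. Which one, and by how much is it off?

Distance(C, Z) = 18.8 — off by 8.90.

V = (0.00, 0.00) ✓; VA at -123.2° ✓; |VA| = 23.90 ✓; ∠VAS = 87.60° ✓; |AS| = 13.60 ✓; ∠ASW = 113.8° ✓; |SW| = 12.50 ✓; ∠(SW, WJ) = 90.00° ✓; |WJ| = 22.60 ✓; ∠WJC = 84.70° ✓; |JC| = 27.50 ✓; ∠JCZ = 129.0° ✓; |CZ| = 27.70 ✗.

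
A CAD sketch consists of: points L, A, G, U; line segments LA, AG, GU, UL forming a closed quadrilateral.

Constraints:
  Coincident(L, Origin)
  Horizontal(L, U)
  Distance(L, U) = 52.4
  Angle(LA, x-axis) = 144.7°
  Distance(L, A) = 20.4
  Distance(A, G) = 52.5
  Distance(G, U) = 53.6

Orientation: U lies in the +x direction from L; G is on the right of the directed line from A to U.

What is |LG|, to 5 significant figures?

34.811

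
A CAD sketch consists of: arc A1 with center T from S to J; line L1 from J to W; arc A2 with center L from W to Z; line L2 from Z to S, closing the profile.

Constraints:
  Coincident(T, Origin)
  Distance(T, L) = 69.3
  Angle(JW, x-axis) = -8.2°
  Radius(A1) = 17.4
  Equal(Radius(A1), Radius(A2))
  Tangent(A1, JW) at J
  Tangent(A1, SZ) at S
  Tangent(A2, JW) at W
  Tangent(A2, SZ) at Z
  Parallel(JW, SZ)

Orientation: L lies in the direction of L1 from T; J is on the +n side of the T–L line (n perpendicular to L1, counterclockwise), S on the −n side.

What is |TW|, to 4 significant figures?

71.45

The slot axis is L1's direction at -8.2°, so u = (cos -8.2°, sin -8.2°) = (0.9898, -0.1426) and n = (−sin -8.2°, cos -8.2°) = (0.1426, 0.9898). T is at the origin and L lies 69.3 along u from T, so L = 69.3·u = (68.59, -9.884). Tangency of A1 to both parallel lines with radius 17.4 puts J and S at T ± 17.4·n: J = (2.482, 17.22), S = (-2.482, -17.22). Equal radii place W and Z the same way about L: W = L + 17.4·n = (71.07, 7.338), Z = L − 17.4·n = (66.11, -27.11). Then |TW| = |W − T| = 71.45.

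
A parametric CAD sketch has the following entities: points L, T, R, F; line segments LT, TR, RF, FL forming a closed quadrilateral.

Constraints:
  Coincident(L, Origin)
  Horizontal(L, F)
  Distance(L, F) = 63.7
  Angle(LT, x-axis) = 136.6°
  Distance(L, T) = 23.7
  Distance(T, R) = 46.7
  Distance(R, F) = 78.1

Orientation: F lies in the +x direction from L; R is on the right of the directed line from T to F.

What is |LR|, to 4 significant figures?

30.82

L is at the origin; LF is horizontal with |LF| = 63.7 and F in +x, so F = (63.7, 0). LT runs at 136.6° with |LT| = 23.7, so T = (-17.22, 16.28). R is determined by |TR| = 46.7 and |RF| = 78.1 together: it lies at the intersection of circle(T, 46.7) and circle(F, 78.1). With |TF| = 82.54, the foot of the radical line on TF is 17.53 from T and the perpendicular offset is √(46.7² − 17.53²) = 43.28. Taking the right-of-TF solution: R = (-8.570, -29.61).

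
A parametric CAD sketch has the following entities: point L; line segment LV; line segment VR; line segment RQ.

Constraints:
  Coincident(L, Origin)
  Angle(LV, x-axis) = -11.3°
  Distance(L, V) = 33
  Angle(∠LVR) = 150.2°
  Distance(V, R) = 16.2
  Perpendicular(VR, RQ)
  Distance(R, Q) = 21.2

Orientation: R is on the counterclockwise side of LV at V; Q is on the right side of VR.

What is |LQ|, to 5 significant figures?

58.515

L is at the origin; LV runs at -11.3° with length 33.0, so V = 33.0·(cos -11.3°, sin -11.3°) = (32.360, -6.4662). ∠LVR = 150.2°, so VR runs at -11.3° + (180° − 150.2°) = 18.500° from the x-axis; with |VR| = 16.2, R = V + 16.2·(cos 18.500°, sin 18.500°) = (47.723, -1.3259). VR is perpendicular to RQ; with |RQ| = 21.2 on the right of VR, Q = R + 21.2·(0.31730, -0.94832) = (54.450, -21.430). Then |LQ| = |Q − L| = 58.515.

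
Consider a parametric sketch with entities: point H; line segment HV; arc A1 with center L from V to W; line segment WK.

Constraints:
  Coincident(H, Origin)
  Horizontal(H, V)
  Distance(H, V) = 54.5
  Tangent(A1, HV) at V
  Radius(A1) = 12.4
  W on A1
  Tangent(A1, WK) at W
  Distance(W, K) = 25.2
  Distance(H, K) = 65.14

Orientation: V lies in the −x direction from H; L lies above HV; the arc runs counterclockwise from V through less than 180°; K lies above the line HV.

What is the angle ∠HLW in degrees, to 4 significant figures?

32.24°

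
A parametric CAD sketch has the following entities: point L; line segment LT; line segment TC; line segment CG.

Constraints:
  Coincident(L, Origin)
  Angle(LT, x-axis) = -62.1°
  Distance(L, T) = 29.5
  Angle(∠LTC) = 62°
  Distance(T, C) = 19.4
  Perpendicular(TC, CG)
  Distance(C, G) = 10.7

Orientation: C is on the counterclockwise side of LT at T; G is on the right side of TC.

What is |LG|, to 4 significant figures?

37.16

L is at the origin; LT runs at -62.1° with length 29.5, so T = 29.5·(cos -62.1°, sin -62.1°) = (13.80, -26.07). ∠LTC = 62.0°, so TC runs at -62.1° + (180° − 62.0°) = 55.90° from the x-axis; with |TC| = 19.4, C = T + 19.4·(cos 55.90°, sin 55.90°) = (24.68, -10.01). TC ⟂ CG; with |CG| = 10.7 on the right of TC, G = C + 10.7·(0.8281, -0.5606) = (33.54, -16.01). Then |LG| = |G − L| = 37.16.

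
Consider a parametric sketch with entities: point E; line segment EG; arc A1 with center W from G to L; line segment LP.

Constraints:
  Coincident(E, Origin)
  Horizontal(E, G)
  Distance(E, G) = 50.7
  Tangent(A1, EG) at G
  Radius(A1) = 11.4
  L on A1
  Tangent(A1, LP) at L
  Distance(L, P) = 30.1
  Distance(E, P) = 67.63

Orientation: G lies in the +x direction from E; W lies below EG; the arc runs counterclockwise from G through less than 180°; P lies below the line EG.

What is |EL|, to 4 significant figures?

43.16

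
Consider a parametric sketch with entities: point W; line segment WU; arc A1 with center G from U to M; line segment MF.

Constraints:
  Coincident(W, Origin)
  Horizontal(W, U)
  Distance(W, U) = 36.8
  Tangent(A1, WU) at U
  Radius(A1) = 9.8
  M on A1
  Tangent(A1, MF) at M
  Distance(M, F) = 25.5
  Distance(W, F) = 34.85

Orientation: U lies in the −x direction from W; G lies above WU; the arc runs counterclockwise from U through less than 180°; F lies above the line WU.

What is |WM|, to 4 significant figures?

28.38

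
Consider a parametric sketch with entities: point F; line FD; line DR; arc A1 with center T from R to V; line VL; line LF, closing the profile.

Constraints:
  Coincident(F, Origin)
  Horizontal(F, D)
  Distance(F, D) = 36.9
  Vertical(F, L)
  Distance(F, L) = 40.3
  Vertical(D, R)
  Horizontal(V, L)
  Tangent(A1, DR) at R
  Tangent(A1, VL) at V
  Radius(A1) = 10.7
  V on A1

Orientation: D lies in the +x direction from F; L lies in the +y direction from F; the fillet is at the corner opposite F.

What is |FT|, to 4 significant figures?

39.53

F is at the origin; F and D share the same y with |FD| = 36.9 and D on the +x side, so D = (36.90, 0.000). FL is vertical with |FL| = 40.3 and L on the +y side, so L = (0.000, 40.30). The virtual corner opposite F is at (36.90, 40.30). The tangent condition forces TR to be normal to DR and the tangent condition forces TV to be normal to VL, with radius 10.7, so the center T sits 10.7 in from both sides at T = (26.20, 29.60). Then |FT| = |T − F| = 39.53.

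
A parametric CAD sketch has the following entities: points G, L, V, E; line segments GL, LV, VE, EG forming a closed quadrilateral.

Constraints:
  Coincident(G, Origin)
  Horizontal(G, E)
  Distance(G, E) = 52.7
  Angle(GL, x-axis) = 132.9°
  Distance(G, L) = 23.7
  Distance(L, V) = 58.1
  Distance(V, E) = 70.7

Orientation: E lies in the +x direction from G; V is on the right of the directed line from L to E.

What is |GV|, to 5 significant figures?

40.211

Checks: |LV| = 58.10 ✓; |VE| = 70.70 ✓.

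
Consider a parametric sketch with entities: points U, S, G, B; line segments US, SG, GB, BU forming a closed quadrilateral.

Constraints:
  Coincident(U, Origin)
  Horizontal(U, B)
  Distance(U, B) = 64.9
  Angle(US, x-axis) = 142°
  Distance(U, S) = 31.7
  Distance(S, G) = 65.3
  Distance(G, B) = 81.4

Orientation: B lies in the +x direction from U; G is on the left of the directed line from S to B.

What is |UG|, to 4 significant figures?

70.18

Checks: |SG| = 65.30 ✓; |GB| = 81.40 ✓.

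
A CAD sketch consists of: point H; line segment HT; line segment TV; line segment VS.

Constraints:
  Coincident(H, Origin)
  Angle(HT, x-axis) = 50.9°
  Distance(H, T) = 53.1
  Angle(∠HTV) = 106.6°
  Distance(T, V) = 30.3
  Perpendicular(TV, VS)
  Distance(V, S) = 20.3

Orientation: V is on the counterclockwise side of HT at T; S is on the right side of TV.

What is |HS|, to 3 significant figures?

84.5

∠HTV = 106.6°, so TV runs at 50.9° + (180° − 106.6°) = 124° from the x-axis; with |TV| = 30.3, V = T + 30.3·(cos 124°, sin 124°) = (16.4, 66.2). TV is perpendicular to VS; with |VS| = 20.3 on the right of TV, S = V + 20.3·(0.826, 0.564) = (33.2, 77.7). Then |HS| = |S − H| = 84.5.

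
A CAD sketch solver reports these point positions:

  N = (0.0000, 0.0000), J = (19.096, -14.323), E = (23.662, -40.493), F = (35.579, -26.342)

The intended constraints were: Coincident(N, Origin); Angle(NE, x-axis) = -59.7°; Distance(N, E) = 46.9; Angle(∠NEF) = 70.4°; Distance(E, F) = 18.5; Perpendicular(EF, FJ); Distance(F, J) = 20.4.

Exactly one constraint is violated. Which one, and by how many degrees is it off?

Perpendicular(EF, FJ) — off by 4.00°.

N = (0.00, 0.00) ✓; NE at -59.70° ✓; |NE| = 46.90 ✓; ∠NEF = 70.40° ✓; |EF| = 18.50 ✓; ∠(EF, FJ) = 94.00° ✗; |FJ| = 20.40 ✓.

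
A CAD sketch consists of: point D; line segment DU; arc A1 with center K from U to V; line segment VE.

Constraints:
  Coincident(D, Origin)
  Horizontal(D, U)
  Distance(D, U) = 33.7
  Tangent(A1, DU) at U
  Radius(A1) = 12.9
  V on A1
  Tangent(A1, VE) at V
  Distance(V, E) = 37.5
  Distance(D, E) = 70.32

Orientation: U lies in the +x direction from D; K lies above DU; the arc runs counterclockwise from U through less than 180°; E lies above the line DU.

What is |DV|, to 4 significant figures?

47.91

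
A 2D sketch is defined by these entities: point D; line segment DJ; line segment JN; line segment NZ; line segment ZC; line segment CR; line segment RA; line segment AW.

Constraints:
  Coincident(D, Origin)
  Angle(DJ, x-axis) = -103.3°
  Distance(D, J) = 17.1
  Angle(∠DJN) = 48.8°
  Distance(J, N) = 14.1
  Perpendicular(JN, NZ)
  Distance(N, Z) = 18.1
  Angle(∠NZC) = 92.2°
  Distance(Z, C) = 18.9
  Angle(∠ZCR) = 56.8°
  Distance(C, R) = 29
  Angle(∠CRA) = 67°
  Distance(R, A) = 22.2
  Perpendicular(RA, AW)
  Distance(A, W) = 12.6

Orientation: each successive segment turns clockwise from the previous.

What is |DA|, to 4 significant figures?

11.97

D is at the origin; DJ runs at -103.3° with length 17.1, so J = (-3.934, -16.64). ∠DJN = 48.8° gives JN at 125.5° from the x-axis; with |JN| = 14.1, N = (-12.12, -5.162). JN is perpendicular to NZ, so NZ runs at 35.50°; with |NZ| = 18.1, Z = (2.614, 5.348). ∠NZC = 92.2° gives ZC at -52.30° from the x-axis; with |ZC| = 18.9, C = (14.17, -9.606). ∠ZCR = 56.8° gives CR at -175.5° from the x-axis; with |CR| = 29.0, R = (-14.74, -11.88). ∠CRA = 67.0° gives RA at 71.50° from the x-axis; with |RA| = 22.2, A = (-7.695, 9.172). Then |DA| = |A − D| = 11.97.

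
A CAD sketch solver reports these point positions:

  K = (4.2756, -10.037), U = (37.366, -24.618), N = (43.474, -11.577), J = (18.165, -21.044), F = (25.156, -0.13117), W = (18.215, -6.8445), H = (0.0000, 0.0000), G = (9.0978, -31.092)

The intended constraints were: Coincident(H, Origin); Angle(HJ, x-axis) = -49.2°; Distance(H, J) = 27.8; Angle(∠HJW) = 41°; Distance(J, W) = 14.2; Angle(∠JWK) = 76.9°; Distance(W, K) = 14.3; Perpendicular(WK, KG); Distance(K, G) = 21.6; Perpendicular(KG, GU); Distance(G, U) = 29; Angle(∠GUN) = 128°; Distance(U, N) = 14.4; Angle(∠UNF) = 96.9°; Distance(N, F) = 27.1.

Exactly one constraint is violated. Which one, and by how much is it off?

Distance(N, F) = 27.1 — off by 5.50.

H = (0.00, 0.00) ✓; HJ at -49.20° ✓; |HJ| = 27.80 ✓; ∠HJW = 41.00° ✓; |JW| = 14.20 ✓; ∠JWK = 76.90° ✓; |WK| = 14.30 ✓; ∠(WK, KG) = 90.00° ✓; |KG| = 21.60 ✓; ∠(KG, GU) = 90.00° ✓; |GU| = 29.00 ✓; ∠GUN = 128.0° ✓; |UN| = 14.40 ✓; ∠UNF = 96.90° ✓; |NF| = 21.60 ✗.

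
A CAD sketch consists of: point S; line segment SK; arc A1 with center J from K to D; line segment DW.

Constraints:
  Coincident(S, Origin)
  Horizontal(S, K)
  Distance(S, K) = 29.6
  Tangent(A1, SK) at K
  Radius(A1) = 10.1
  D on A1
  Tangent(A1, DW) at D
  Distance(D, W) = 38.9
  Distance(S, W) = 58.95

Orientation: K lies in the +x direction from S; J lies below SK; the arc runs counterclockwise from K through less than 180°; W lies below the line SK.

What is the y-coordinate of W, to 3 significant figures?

-50.3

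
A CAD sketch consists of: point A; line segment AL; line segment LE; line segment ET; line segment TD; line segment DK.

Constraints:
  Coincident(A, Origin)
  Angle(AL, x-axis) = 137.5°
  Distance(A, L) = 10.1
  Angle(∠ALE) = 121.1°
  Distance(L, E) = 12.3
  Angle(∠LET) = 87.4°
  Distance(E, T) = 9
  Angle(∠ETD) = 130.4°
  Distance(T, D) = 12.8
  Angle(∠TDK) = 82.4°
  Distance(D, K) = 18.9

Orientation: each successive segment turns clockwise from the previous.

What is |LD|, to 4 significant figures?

16.93

∠LET = 87.4° gives ET at -14.00° from the x-axis; with |ET| = 9.0, T = (3.717, 16.70). ∠ETD = 130.4° gives TD at -63.60° from the x-axis; with |TD| = 12.8, D = (9.409, 5.238). Then |LD| = |D − L| = 16.93.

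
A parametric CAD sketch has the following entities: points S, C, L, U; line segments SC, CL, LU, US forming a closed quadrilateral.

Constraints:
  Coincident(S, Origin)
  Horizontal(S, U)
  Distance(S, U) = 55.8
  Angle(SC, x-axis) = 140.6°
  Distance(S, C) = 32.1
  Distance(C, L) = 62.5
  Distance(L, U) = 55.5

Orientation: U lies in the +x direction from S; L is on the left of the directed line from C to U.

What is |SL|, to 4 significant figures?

58.09

S is at the origin; SU is horizontal with |SU| = 55.8 and U in +x, so U = (55.8, 0). SC runs at 140.6° with |SC| = 32.1, so C = (-24.80, 20.37). L is determined by |CL| = 62.5 and |LU| = 55.5 together: it lies at the intersection of circle(C, 62.5) and circle(U, 55.5). With |CU| = 83.14, the foot of the radical line on CU is 46.54 from C and the perpendicular offset is √(62.5² − 46.54²) = 41.72. Taking the left-of-CU solution: L = (30.54, 49.42).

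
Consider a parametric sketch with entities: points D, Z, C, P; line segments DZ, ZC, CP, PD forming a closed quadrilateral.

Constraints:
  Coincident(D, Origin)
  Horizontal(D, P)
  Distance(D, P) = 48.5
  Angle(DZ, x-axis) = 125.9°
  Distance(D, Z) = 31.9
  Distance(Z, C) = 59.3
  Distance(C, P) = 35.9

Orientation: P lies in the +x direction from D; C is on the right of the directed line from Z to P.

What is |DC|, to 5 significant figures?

27.514

Checks: D = (0.00, 0.00) ✓; |ZC| = 59.30 ✓; |CP| = 35.90 ✓.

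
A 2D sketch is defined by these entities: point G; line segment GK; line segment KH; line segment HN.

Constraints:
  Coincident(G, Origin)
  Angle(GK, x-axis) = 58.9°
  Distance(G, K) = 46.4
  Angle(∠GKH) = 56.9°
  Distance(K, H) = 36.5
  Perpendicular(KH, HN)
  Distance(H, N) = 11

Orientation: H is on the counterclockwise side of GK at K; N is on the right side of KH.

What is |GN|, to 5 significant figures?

51.104

∠GKH = 56.9°, so KH runs at 58.9° + (180° − 56.9°) = 182.00° from the x-axis; with |KH| = 36.5, H = K + 36.5·(cos 182.00°, sin 182.00°) = (-12.511, 38.457). KH is perpendicular to HN; with |HN| = 11.0 on the right of KH, N = H + 11.0·(-0.034899, 0.99939) = (-12.895, 49.450). Then |GN| = |N − G| = 51.104.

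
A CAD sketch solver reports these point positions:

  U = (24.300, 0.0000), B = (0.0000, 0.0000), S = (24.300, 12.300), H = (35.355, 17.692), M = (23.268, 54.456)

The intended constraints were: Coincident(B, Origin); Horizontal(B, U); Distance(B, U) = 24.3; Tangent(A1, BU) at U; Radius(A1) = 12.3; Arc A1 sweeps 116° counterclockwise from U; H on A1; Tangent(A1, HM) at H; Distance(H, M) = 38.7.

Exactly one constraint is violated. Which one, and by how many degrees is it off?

Tangent(A1, HM) at H — off by 7.80°.

B = (0.00, 0.00) ✓; B.y = 0.00, U.y = 0.00 ✓; |BU| = 24.30 ✓; ∠(SU, UB) = 90.00° ✓; |SU| = 12.30 ✓; bearing(S→H) − bearing(S→U) = 116.0° ✓; |SH| = 12.30 ✓; ∠(SH, HM) = 97.80° ✗; |HM| = 38.70 ✓.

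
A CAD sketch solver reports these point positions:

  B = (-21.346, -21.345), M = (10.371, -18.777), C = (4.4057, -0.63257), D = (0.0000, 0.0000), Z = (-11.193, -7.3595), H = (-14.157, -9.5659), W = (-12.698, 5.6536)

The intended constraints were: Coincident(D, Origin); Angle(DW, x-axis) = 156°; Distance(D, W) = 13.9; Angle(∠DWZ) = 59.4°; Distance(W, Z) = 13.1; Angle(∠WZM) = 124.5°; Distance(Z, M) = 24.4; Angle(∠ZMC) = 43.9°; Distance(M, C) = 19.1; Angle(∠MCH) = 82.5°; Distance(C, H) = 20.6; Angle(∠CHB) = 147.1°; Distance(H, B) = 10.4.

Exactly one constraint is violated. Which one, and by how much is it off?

Distance(H, B) = 10.4 — off by 3.40.

D = (0.00, 0.00) ✓; DW at 156.0° ✓; |DW| = 13.90 ✓; ∠DWZ = 59.40° ✓; |WZ| = 13.10 ✓; ∠WZM = 124.5° ✓; |ZM| = 24.40 ✓; ∠ZMC = 43.90° ✓; |MC| = 19.10 ✓; ∠MCH = 82.50° ✓; |CH| = 20.60 ✓; ∠CHB = 147.1° ✓; |HB| = 13.80 ✗.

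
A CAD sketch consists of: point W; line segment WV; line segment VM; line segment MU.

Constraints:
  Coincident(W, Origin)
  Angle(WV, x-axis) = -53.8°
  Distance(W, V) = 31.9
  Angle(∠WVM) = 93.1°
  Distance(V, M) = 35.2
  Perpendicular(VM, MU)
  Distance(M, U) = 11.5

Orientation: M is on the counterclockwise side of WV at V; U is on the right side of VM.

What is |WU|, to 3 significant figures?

56.9

W is at the origin; WV runs at -53.8° with length 31.9, so V = 31.9·(cos -53.8°, sin -53.8°) = (18.8, -25.7). ∠WVM = 93.1°, so VM runs at -53.8° + (180° − 93.1°) = 33.1° from the x-axis; with |VM| = 35.2, M = V + 35.2·(cos 33.1°, sin 33.1°) = (48.3, -6.52). VM ⟂ MU; with |MU| = 11.5 on the right of VM, U = M + 11.5·(0.546, -0.838) = (54.6, -16.2). Then |WU| = |U − W| = 56.9.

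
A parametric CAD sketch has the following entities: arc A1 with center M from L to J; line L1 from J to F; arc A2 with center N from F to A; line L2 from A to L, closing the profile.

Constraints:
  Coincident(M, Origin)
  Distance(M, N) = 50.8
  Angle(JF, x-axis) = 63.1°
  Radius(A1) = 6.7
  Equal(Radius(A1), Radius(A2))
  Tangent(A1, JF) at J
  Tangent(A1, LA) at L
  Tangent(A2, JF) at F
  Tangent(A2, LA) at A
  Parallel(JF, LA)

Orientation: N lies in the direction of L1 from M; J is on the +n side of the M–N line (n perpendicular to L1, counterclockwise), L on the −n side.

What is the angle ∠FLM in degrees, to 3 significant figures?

75.2°

Tangency of A1 to both parallel lines with radius 6.7 puts J and L at M ± 6.7·n: J = (-5.98, 3.03), L = (5.98, -3.03). Equal radii place F and A the same way about N: F = N + 6.7·n = (17.0, 48.3), A = N − 6.7·n = (29.0, 42.3). Then cos ∠FLM = LF·LM / (|LF||LM|), giving 75.2°.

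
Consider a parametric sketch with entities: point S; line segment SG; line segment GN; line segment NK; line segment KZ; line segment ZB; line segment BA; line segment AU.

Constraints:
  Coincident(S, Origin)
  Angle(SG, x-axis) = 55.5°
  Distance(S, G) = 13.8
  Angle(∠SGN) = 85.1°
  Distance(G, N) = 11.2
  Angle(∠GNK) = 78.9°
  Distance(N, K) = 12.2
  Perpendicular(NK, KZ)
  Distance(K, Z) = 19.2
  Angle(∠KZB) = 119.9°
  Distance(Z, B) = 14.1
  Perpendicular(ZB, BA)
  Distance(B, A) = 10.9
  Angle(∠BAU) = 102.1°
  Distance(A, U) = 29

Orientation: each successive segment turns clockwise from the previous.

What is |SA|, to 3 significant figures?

23.0

S is at the origin; SG runs at 55.5° with length 13.8, so G = (7.82, 11.4). ∠SGN = 85.1° gives GN at -39.4° from the x-axis; with |GN| = 11.2, N = (16.5, 4.26). ∠GNK = 78.9° gives NK at -140° from the x-axis; with |NK| = 12.2, K = (7.06, -3.50). The perpendicularity gives KZ at right angles to NK, so KZ runs at 130°; with |KZ| = 19.2, Z = (-5.16, 11.3). ∠KZB = 119.9° gives ZB at 69.4° from the x-axis; with |ZB| = 14.1, B = (-0.195, 24.5). ZB ⟂ BA, so BA runs at -20.6°; with |BA| = 10.9, A = (10.0, 20.7). Then |SA| = |A − S| = 23.0.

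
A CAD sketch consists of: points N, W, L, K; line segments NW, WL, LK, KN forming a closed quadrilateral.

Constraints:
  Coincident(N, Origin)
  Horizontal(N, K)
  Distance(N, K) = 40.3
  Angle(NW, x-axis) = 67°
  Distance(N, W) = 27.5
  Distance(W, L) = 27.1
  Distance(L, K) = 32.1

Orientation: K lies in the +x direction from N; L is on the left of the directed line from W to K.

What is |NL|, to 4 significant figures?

48.89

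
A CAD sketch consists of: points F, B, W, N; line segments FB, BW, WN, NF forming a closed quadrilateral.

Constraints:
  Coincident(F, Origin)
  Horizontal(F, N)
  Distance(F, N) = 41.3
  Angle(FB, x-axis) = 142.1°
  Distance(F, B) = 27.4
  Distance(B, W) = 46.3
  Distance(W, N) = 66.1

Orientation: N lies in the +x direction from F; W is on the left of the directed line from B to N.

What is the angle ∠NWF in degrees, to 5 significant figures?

38.508°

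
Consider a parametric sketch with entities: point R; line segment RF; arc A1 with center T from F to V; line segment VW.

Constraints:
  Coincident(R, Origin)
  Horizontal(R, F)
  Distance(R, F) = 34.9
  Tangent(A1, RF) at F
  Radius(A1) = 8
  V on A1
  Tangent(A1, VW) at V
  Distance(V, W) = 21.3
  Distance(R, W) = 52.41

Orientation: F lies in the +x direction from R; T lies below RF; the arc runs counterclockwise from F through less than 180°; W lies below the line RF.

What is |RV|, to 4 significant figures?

32.04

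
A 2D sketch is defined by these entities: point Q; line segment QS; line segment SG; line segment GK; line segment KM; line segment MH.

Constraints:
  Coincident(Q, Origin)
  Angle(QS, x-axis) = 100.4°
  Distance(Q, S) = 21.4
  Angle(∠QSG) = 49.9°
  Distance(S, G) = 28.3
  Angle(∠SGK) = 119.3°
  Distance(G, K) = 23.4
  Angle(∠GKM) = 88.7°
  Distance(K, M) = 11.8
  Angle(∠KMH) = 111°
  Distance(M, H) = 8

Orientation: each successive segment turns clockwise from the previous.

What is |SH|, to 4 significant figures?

31.16

Q is at the origin; QS runs at 100.4° with length 21.4, so S = (-3.863, 21.05). ∠QSG = 49.9° gives SG at -29.70° from the x-axis; with |SG| = 28.3, G = (20.72, 7.027). ∠SGK = 119.3° gives GK at -90.40° from the x-axis; with |GK| = 23.4, K = (20.56, -16.37). ∠GKM = 88.7° gives KM at 178.3° from the x-axis; with |KM| = 11.8, M = (8.761, -16.02). ∠KMH = 111.0° gives MH at 109.3° from the x-axis; with |MH| = 8.0, H = (6.117, -8.472). Then |SH| = |H − S| = 31.16.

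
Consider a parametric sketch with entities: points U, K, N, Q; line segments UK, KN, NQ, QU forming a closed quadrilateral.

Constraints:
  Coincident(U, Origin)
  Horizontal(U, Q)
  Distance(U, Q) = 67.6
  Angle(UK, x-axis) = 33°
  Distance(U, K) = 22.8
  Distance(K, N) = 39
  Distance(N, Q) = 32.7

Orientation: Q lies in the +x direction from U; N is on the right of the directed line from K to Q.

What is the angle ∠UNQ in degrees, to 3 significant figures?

118°

Checks: |KN| = 39.00 ✓; |NQ| = 32.70 ✓.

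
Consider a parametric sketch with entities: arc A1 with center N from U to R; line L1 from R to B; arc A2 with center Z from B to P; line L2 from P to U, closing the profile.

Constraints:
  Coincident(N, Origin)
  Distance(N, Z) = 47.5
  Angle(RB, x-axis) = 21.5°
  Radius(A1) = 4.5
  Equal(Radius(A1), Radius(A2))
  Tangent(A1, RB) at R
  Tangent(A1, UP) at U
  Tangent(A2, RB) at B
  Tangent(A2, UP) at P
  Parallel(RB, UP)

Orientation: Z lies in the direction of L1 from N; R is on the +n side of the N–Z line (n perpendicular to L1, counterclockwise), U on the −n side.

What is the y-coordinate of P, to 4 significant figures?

13.22

The slot axis is L1's direction at 21.5°, so u = (cos 21.5°, sin 21.5°) = (0.9304, 0.3665) and n = (−sin 21.5°, cos 21.5°) = (-0.3665, 0.9304). N is at the origin and Z lies 47.5 along u from N, so Z = 47.5·u = (44.19, 17.41). Tangency of A1 to both parallel lines with radius 4.5 puts R and U at N ± 4.5·n: R = (-1.649, 4.187), U = (1.649, -4.187). Equal radii place B and P the same way about Z: B = Z + 4.5·n = (42.55, 21.60), P = Z − 4.5·n = (45.84, 13.22). So P.y = 13.22.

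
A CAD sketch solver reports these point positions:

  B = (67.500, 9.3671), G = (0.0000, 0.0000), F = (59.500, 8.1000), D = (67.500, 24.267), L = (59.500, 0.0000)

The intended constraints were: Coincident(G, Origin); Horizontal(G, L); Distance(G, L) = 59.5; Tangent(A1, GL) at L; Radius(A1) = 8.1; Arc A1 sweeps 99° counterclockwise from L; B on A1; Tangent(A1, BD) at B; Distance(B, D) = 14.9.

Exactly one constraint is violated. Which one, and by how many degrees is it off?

Tangent(A1, BD) at B — off by 9.00°.

G = (0.00, 0.00) ✓; G.y = 0.00, L.y = 0.00 ✓; |GL| = 59.50 ✓; ∠(FL, LG) = 90.00° ✓; |FL| = 8.100 ✓; bearing(F→B) − bearing(F→L) = 99.00° ✓; |FB| = 8.100 ✓; ∠(FB, BD) = 99.00° ✗; |BD| = 14.90 ✓.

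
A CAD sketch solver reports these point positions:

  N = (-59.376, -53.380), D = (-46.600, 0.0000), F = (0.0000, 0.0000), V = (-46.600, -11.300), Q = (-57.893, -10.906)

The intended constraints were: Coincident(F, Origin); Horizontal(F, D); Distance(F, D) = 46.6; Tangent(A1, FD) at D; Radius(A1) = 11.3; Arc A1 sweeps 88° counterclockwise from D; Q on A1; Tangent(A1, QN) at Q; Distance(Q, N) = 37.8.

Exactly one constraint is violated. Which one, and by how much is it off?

Distance(Q, N) = 37.8 — off by 4.70.

F = (0.00, 0.00) ✓; F.y = 0.00, D.y = 0.00 ✓; |FD| = 46.60 ✓; ∠(VD, DF) = 90.00° ✓; |VD| = 11.30 ✓; bearing(V→Q) − bearing(V→D) = 88.00° ✓; |VQ| = 11.30 ✓; ∠(VQ, QN) = 90.00° ✓; |QN| = 42.50 ✗.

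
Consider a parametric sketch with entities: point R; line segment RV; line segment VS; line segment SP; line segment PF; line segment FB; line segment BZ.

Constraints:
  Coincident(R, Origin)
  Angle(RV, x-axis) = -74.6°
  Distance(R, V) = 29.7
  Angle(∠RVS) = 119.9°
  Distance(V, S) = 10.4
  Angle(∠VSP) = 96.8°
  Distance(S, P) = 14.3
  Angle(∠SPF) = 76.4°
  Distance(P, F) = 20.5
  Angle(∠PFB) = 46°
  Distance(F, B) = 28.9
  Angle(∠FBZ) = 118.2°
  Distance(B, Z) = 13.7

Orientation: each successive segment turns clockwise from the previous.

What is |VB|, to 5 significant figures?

15.554

R is at the origin; RV runs at -74.6° with length 29.7, so V = (7.8870, -28.634). ∠RVS = 119.9° gives VS at -134.70° from the x-axis; with |VS| = 10.4, S = (0.57171, -36.026). ∠VSP = 96.8° gives SP at 142.10° from the x-axis; with |SP| = 14.3, P = (-10.712, -27.242). ∠SPF = 76.4° gives PF at 38.500° from the x-axis; with |PF| = 20.5, F = (5.3313, -14.480). ∠PFB = 46.0° gives FB at -95.500° from the x-axis; with |FB| = 28.9, B = (2.5613, -43.247). Then |VB| = |B − V| = 15.554.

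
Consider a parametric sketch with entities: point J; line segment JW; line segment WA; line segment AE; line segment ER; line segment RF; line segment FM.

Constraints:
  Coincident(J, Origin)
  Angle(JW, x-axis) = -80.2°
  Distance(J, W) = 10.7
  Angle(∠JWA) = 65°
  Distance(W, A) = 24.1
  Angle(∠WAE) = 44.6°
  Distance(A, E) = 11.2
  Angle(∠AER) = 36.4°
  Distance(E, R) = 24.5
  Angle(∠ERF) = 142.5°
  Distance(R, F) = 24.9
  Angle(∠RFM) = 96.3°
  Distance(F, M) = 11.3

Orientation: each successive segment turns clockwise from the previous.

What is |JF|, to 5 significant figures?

54.643

J is at the origin; JW runs at -80.2° with length 10.7, so W = (1.8212, -10.544). ∠JWA = 65.0° gives WA at 164.80° from the x-axis; with |WA| = 24.1, A = (-21.436, -4.2251). ∠WAE = 44.6° gives AE at 29.400° from the x-axis; with |AE| = 11.2, E = (-11.678, 1.2730). ∠AER = 36.4° gives ER at -114.20° from the x-axis; with |ER| = 24.5, R = (-21.721, -21.074). ∠ERF = 142.5° gives RF at -151.70° from the x-axis; with |RF| = 24.9, F = (-43.645, -32.879). Then |JF| = |F − J| = 54.643.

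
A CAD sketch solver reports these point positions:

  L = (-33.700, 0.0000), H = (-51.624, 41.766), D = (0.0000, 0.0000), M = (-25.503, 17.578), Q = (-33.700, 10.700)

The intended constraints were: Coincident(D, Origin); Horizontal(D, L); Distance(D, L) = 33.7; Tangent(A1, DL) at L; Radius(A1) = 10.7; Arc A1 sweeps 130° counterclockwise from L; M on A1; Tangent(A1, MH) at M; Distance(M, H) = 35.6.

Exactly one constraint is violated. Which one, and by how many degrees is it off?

Tangent(A1, MH) at M — off by 7.20°.

D = (0.00, 0.00) ✓; D.y = 0.00, L.y = 0.00 ✓; |DL| = 33.70 ✓; ∠(QL, LD) = 90.00° ✓; |QL| = 10.70 ✓; bearing(Q→M) − bearing(Q→L) = 130.0° ✓; |QM| = 10.70 ✓; ∠(QM, MH) = 82.80° ✗; |MH| = 35.60 ✓.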